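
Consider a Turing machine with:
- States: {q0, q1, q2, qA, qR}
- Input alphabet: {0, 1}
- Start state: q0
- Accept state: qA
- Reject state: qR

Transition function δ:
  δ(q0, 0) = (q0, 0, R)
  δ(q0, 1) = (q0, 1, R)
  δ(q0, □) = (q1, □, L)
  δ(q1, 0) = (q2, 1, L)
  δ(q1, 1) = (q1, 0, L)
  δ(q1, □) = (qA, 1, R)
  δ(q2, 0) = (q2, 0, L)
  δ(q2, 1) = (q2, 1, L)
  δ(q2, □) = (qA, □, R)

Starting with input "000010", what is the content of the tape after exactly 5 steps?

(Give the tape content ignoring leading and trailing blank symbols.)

Execution trace:
Initial: [q0]000010
Step 1: δ(q0, 0) = (q0, 0, R) → 0[q0]00010
Step 2: δ(q0, 0) = (q0, 0, R) → 00[q0]0010
Step 3: δ(q0, 0) = (q0, 0, R) → 000[q0]010
Step 4: δ(q0, 0) = (q0, 0, R) → 0000[q0]10
Step 5: δ(q0, 1) = (q0, 1, R) → 00001[q0]0

After 5 steps, the tape (ignoring leading/trailing blanks) is: 000010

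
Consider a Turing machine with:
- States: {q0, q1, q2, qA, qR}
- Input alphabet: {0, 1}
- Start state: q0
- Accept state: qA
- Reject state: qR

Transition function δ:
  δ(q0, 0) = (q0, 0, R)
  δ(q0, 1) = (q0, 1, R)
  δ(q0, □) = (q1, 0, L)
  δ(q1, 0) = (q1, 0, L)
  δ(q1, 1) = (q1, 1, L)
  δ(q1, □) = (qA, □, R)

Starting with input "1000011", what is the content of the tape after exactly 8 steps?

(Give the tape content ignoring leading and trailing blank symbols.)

Execution trace:
Initial: [q0]1000011
Step 1: δ(q0, 1) = (q0, 1, R) → 1[q0]000011
Step 2: δ(q0, 0) = (q0, 0, R) → 10[q0]00011
Step 3: δ(q0, 0) = (q0, 0, R) → 100[q0]0011
Step 4: δ(q0, 0) = (q0, 0, R) → 1000[q0]011
Step 5: δ(q0, 0) = (q0, 0, R) → 10000[q0]11
Step 6: δ(q0, 1) = (q0, 1, R) → 100001[q0]1
Step 7: δ(q0, 1) = (q0, 1, R) → 1000011[q0]□
Step 8: δ(q0, □) = (q1, 0, L) → 100001[q1]10

After 8 steps, the tape (ignoring leading/trailing blanks) is: 10000110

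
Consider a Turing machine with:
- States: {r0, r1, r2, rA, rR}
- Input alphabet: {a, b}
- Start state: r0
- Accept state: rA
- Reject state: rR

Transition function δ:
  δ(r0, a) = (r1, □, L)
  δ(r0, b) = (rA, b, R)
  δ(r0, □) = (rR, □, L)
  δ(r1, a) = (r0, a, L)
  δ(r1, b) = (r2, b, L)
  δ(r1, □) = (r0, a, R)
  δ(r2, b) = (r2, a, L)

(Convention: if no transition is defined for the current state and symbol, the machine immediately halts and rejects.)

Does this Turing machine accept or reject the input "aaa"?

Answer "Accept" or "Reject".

Execution trace:
Initial: [r0]aaa
Step 1: δ(r0, a) = (r1, □, L) → [r1]□□aa
Step 2: δ(r1, □) = (r0, a, R) → a[r0]□aa
Step 3: δ(r0, □) = (rR, □, L) → [rR]a□aa

The machine reaches the reject state rR and halts.

Answer: Reject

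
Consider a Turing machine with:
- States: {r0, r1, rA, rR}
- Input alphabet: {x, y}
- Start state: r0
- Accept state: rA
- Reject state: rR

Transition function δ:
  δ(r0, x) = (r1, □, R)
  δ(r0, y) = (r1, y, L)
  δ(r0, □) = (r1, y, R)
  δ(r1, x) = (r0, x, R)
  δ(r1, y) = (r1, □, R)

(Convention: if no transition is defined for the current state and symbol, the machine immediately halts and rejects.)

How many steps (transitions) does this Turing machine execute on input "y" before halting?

Execution trace:
Initial: [r0]y
Step 1: δ(r0, y) = (r1, y, L) → [r1]□y

No transition is defined for δ(r1, □). By convention the machine halts and rejects.

The machine executed 1 step before halting.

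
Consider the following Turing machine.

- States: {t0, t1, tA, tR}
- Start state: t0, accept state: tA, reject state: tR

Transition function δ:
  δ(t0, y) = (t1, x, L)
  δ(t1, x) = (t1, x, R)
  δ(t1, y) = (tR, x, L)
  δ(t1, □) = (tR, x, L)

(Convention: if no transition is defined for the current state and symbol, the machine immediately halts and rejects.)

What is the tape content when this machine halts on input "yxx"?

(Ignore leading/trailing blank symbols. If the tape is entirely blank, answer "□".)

Execution trace:
Initial: [t0]yxx
Step 1: δ(t0, y) = (t1, x, L) → [t1]□xxx
Step 2: δ(t1, □) = (tR, x, L) → [tR]□xxxx

The machine reaches the reject state tR and halts.

Final tape (ignoring leading/trailing blanks): xxxx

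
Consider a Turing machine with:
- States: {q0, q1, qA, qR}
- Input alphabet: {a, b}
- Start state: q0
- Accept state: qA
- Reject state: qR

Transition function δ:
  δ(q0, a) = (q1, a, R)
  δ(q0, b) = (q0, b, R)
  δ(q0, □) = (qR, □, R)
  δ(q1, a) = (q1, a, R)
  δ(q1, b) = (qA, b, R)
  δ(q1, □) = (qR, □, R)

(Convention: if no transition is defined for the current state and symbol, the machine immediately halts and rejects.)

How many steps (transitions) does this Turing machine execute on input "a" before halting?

Execution trace:
Initial: [q0]a
Step 1: δ(q0, a) = (q1, a, R) → a[q1]□
Step 2: δ(q1, □) = (qR, □, R) → a□[qR]□

The machine reaches the reject state qR and halts.

The machine executed 2 steps before halting.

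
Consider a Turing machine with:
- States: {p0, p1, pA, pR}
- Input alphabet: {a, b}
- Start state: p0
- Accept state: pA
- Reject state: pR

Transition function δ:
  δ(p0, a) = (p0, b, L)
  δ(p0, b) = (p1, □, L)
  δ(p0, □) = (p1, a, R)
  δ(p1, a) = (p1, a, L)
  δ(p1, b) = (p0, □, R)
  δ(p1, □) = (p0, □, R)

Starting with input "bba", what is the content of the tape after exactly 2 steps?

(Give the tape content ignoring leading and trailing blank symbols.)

Execution trace:
Initial: [p0]bba
Step 1: δ(p0, b) = (p1, □, L) → [p1]□□ba
Step 2: δ(p1, □) = (p0, □, R) → □[p0]□ba

After 2 steps, the tape (ignoring leading/trailing blanks) is: ba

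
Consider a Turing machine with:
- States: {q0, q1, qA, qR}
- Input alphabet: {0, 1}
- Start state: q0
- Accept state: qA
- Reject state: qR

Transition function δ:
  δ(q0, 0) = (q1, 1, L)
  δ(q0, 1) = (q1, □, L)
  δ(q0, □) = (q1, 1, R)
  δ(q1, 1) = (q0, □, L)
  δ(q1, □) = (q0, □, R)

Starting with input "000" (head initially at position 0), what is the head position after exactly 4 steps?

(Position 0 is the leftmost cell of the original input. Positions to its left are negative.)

Execution trace (head position shown):
Step 0: [q0]000  (head at position 0)
Step 1: move left → [q1]□100  (head at position -1)
Step 2: move right → □[q0]100  (head at position 0)
Step 3: move left → [q1]□□00  (head at position -1)
Step 4: move right → □[q0]□00  (head at position 0)

After 4 steps, the head is at position 0.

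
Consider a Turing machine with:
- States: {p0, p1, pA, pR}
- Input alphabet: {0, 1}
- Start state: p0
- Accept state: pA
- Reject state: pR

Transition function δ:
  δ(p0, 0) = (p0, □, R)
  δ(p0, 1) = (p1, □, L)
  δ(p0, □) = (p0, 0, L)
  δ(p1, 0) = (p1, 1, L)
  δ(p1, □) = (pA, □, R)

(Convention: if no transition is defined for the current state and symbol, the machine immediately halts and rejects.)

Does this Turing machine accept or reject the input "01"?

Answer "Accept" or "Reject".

Execution trace:
Initial: [p0]01
Step 1: δ(p0, 0) = (p0, □, R) → □[p0]1
Step 2: δ(p0, 1) = (p1, □, L) → [p1]□□
Step 3: δ(p1, □) = (pA, □, R) → □[pA]□

The machine reaches the accept state pA and halts.

Answer: Accept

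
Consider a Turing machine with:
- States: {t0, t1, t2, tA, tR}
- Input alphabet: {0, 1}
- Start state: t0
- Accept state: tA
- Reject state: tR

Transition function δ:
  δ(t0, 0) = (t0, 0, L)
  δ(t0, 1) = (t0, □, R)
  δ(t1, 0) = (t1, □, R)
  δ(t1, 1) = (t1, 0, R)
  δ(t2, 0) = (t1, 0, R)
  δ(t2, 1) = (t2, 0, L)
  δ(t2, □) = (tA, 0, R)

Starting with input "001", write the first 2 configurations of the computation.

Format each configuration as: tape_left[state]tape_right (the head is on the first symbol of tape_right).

Transitions applied:
Step 1: δ(t0, 0) = (t0, 0, L)

The first 2 configurations are:
[t0]001 ⊢ [t0]□001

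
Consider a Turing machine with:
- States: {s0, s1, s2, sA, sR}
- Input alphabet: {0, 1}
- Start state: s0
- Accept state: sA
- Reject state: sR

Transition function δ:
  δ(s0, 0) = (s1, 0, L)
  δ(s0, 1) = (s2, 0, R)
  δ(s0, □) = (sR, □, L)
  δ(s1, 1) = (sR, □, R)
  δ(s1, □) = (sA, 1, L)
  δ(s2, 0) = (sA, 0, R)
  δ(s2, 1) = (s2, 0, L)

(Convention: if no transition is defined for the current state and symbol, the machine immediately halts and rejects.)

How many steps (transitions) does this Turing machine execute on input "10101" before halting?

Execution trace:
Initial: [s0]10101
Step 1: δ(s0, 1) = (s2, 0, R) → 0[s2]0101
Step 2: δ(s2, 0) = (sA, 0, R) → 00[sA]101

The machine reaches the accept state sA and halts.

The machine executed 2 steps before halting.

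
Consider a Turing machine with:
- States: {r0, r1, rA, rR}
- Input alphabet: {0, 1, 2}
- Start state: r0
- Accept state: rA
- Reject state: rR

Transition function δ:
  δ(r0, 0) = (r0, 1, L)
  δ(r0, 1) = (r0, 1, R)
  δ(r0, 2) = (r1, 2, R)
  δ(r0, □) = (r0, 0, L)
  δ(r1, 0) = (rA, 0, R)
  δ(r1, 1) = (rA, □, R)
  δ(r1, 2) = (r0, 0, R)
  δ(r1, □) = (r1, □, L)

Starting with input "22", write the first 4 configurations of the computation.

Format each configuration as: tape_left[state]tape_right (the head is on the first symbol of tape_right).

Transitions applied:
Step 1: δ(r0, 2) = (r1, 2, R)
Step 2: δ(r1, 2) = (r0, 0, R)
Step 3: δ(r0, □) = (r0, 0, L)

The first 4 configurations are:
[r0]22 ⊢ 2[r1]2 ⊢ 20[r0]□ ⊢ 2[r0]00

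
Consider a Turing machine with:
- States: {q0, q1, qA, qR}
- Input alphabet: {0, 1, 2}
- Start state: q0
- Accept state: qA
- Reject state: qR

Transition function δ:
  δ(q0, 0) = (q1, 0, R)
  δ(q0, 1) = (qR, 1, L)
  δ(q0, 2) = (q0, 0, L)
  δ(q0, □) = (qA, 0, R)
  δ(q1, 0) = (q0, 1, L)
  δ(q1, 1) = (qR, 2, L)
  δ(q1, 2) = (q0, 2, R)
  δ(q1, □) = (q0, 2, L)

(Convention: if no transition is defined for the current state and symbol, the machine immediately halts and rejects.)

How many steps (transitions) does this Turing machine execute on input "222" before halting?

Execution trace:
Initial: [q0]222
Step 1: δ(q0, 2) = (q0, 0, L) → [q0]□022
Step 2: δ(q0, □) = (qA, 0, R) → 0[qA]022

The machine reaches the accept state qA and halts.

The machine executed 2 steps before halting.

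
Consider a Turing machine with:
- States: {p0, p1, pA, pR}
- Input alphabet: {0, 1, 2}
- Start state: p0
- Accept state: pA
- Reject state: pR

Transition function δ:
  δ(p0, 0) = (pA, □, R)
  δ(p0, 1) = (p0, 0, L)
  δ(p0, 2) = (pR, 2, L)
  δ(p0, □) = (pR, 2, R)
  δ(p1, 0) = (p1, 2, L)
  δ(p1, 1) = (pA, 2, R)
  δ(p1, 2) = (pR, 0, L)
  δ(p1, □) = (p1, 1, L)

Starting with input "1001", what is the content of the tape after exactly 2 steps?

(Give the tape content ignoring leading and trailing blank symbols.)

Execution trace:
Initial: [p0]1001
Step 1: δ(p0, 1) = (p0, 0, L) → [p0]□0001
Step 2: δ(p0, □) = (pR, 2, R) → 2[pR]0001

The machine reaches the reject state pR and halts.

After 2 steps, the tape (ignoring leading/trailing blanks) is: 20001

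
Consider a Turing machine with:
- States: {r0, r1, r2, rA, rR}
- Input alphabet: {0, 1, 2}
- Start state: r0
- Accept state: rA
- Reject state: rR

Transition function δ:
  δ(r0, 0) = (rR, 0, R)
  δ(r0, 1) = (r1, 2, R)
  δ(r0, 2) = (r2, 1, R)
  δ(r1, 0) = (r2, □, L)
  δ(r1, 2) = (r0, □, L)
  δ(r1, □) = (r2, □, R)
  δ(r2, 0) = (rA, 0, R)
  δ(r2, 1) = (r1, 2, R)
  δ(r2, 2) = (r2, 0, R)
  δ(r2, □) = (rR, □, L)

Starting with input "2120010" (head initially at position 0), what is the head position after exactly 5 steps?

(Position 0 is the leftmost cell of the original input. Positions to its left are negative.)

Execution trace (head position shown):
Step 0: [r0]2120010  (head at position 0)
Step 1: move right → 1[r2]120010  (head at position 1)
Step 2: move right → 12[r1]20010  (head at position 2)
Step 3: move left → 1[r0]2□0010  (head at position 1)
Step 4: move right → 11[r2]□0010  (head at position 2)
Step 5: move left → 1[rR]1□0010  (head at position 1)

After 5 steps, the head is at position 1.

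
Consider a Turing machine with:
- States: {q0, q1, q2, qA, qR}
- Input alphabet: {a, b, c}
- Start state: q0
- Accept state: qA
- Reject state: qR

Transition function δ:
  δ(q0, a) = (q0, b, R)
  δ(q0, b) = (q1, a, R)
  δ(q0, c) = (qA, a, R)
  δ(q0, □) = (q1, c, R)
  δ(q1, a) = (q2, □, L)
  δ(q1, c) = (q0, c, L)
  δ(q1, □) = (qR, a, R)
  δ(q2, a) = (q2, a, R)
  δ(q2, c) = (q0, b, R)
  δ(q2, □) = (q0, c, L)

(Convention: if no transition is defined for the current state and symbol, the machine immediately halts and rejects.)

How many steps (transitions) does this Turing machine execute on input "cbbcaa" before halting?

Execution trace:
Initial: [q0]cbbcaa
Step 1: δ(q0, c) = (qA, a, R) → a[qA]bbcaa

The machine reaches the accept state qA and halts.

The machine executed 1 step before halting.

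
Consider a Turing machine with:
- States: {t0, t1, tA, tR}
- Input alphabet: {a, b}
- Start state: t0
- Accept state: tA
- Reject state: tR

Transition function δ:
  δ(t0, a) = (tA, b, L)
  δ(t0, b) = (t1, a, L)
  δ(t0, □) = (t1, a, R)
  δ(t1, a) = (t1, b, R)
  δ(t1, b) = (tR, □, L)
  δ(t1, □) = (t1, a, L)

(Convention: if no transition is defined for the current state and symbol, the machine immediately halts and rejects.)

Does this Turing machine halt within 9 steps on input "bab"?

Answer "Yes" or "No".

Execution trace:
Initial: [t0]bab
Step 1: δ(t0, b) = (t1, a, L) → [t1]□aab
Step 2: δ(t1, □) = (t1, a, L) → [t1]□aaab
Step 3: δ(t1, □) = (t1, a, L) → [t1]□aaaab
Step 4: δ(t1, □) = (t1, a, L) → [t1]□aaaaab
Step 5: δ(t1, □) = (t1, a, L) → [t1]□aaaaaab
Step 6: δ(t1, □) = (t1, a, L) → [t1]□aaaaaaab
Step 7: δ(t1, □) = (t1, a, L) → [t1]□aaaaaaaab
Step 8: δ(t1, □) = (t1, a, L) → [t1]□aaaaaaaaab
Step 9: δ(t1, □) = (t1, a, L) → [t1]□aaaaaaaaaab

The machine has not reached a halting state after 9 steps.
The machine did not halt within the 9-step bound.

Answer: No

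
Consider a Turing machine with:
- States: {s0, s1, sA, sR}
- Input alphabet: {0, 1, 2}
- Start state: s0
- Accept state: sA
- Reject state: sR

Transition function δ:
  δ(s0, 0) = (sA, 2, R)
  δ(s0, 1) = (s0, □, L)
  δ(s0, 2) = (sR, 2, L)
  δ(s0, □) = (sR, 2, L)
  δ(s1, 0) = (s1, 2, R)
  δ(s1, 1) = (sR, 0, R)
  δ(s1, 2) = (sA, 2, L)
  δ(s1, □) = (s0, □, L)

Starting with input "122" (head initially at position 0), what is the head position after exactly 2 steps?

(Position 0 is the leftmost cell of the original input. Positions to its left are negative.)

Execution trace (head position shown):
Step 0: [s0]122  (head at position 0)
Step 1: move left → [s0]□□22  (head at position -1)
Step 2: move left → [sR]□2□22  (head at position -2)

After 2 steps, the head is at position -2.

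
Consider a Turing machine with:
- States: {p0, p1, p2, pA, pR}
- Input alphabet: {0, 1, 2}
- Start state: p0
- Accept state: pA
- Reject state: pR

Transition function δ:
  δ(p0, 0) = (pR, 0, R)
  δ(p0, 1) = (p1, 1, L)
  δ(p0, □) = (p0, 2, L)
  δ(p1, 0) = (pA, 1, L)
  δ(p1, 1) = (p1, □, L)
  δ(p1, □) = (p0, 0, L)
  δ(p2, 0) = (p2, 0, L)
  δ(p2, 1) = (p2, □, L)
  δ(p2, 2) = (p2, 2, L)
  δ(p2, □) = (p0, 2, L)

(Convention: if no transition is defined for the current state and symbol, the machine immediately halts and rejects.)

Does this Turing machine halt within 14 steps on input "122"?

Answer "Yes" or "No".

Execution trace:
Initial: [p0]122
Step 1: δ(p0, 1) = (p1, 1, L) → [p1]□122
Step 2: δ(p1, □) = (p0, 0, L) → [p0]□0122
Step 3: δ(p0, □) = (p0, 2, L) → [p0]□20122
Step 4: δ(p0, □) = (p0, 2, L) → [p0]□220122
Step 5: δ(p0, □) = (p0, 2, L) → [p0]□2220122
Step 6: δ(p0, □) = (p0, 2, L) → [p0]□22220122
Step 7: δ(p0, □) = (p0, 2, L) → [p0]□222220122
Step 8: δ(p0, □) = (p0, 2, L) → [p0]□2222220122
Step 9: δ(p0, □) = (p0, 2, L) → [p0]□22222220122
Step 10: δ(p0, □) = (p0, 2, L) → [p0]□222222220122
Step 11: δ(p0, □) = (p0, 2, L) → [p0]□2222222220122
Step 12: δ(p0, □) = (p0, 2, L) → [p0]□22222222220122
Step 13: δ(p0, □) = (p0, 2, L) → [p0]□222222222220122
Step 14: δ(p0, □) = (p0, 2, L) → [p0]□2222222222220122

The machine has not reached a halting state after 14 steps.
The machine did not halt within the 14-step bound.

Answer: No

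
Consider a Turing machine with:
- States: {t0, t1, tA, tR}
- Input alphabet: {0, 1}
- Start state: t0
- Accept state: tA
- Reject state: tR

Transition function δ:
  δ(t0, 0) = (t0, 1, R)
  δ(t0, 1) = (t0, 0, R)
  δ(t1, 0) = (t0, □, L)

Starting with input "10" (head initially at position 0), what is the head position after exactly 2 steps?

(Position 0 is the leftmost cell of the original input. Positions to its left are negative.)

Execution trace (head position shown):
Step 0: [t0]10  (head at position 0)
Step 1: move right → 0[t0]0  (head at position 1)
Step 2: move right → 01[t0]□  (head at position 2)

After 2 steps, the head is at position 2.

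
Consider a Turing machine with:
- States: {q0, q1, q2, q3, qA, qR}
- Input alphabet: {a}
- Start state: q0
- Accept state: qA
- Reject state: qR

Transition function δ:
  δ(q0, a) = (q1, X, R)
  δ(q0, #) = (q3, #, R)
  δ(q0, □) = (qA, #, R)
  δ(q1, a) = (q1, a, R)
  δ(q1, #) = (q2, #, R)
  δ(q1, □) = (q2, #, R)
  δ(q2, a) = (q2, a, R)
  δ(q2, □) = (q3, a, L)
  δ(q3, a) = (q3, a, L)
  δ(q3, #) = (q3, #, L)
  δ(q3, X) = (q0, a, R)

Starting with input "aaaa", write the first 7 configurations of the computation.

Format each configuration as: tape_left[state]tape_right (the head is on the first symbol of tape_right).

Transitions applied:
Step 1: δ(q0, a) = (q1, X, R)
Step 2: δ(q1, a) = (q1, a, R)
Step 3: δ(q1, a) = (q1, a, R)
Step 4: δ(q1, a) = (q1, a, R)
Step 5: δ(q1, □) = (q2, #, R)
Step 6: δ(q2, □) = (q3, a, L)

The first 7 configurations are:
[q0]aaaa ⊢ X[q1]aaa ⊢ Xa[q1]aa ⊢ Xaa[q1]a ⊢ Xaaa[q1]□ ⊢ Xaaa#[q2]□ ⊢ Xaaa[q3]#a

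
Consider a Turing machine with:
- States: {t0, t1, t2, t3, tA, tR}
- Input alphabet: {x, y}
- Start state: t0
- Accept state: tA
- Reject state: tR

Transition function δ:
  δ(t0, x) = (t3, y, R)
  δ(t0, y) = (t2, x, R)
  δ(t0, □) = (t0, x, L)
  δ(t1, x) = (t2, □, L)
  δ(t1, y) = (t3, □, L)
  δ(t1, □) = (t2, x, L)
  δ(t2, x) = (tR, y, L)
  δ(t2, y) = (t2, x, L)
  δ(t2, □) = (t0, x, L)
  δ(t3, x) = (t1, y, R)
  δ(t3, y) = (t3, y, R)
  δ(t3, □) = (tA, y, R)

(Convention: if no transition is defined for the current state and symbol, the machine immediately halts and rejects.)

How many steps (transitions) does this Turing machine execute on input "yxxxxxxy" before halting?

Execution trace:
Initial: [t0]yxxxxxxy
Step 1: δ(t0, y) = (t2, x, R) → x[t2]xxxxxxy
Step 2: δ(t2, x) = (tR, y, L) → [tR]xyxxxxxy

The machine reaches the reject state tR and halts.

The machine executed 2 steps before halting.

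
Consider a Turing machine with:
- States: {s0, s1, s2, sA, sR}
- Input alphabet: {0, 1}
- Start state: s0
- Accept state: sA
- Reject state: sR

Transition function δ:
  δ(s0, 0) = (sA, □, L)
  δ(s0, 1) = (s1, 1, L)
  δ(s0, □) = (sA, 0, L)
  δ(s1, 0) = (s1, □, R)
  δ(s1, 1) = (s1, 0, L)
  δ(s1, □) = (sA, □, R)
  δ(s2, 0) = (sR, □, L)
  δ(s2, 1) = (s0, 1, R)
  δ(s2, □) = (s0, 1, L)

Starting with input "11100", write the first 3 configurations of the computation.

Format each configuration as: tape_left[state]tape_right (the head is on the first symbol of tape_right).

Transitions applied:
Step 1: δ(s0, 1) = (s1, 1, L)
Step 2: δ(s1, □) = (sA, □, R)

The first 3 configurations are:
[s0]11100 ⊢ [s1]□11100 ⊢ □[sA]11100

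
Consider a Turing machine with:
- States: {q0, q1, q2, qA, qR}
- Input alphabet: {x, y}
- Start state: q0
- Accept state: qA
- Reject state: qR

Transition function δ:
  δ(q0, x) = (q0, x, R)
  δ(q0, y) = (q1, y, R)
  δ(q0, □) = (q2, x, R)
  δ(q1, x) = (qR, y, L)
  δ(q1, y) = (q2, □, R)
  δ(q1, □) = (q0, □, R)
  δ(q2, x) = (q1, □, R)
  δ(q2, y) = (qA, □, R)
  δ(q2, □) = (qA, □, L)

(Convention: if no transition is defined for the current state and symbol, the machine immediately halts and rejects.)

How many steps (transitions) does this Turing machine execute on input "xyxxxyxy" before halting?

Execution trace:
Initial: [q0]xyxxxyxy
Step 1: δ(q0, x) = (q0, x, R) → x[q0]yxxxyxy
Step 2: δ(q0, y) = (q1, y, R) → xy[q1]xxxyxy
Step 3: δ(q1, x) = (qR, y, L) → x[qR]yyxxyxy

The machine reaches the reject state qR and halts.

The machine executed 3 steps before halting.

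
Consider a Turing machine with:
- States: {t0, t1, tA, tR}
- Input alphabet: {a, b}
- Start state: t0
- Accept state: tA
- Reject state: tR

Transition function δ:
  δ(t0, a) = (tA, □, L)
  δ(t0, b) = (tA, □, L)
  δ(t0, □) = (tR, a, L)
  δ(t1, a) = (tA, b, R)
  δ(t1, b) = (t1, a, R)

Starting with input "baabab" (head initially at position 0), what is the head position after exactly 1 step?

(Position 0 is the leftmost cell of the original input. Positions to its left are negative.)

Execution trace (head position shown):
Step 0: [t0]baabab  (head at position 0)
Step 1: move left → [tA]□□aabab  (head at position -1)

After 1 step, the head is at position -1.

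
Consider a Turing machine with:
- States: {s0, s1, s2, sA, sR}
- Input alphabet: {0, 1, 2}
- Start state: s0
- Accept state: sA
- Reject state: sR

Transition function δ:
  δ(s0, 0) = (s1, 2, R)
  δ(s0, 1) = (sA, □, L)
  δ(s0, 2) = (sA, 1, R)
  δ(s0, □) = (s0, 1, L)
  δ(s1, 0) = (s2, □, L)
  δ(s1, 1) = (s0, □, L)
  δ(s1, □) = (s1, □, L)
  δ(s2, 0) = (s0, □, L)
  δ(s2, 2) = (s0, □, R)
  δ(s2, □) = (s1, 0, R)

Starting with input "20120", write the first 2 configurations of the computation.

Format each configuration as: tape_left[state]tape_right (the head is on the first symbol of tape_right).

Transitions applied:
Step 1: δ(s0, 2) = (sA, 1, R)

The first 2 configurations are:
[s0]20120 ⊢ 1[sA]0120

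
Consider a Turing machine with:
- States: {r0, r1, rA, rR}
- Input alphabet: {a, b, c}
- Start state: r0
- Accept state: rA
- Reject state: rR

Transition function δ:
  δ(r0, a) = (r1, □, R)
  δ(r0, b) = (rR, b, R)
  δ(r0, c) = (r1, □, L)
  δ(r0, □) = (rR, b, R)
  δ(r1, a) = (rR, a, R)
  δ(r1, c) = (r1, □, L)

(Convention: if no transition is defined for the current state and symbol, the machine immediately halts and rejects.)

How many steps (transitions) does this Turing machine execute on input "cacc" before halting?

Execution trace:
Initial: [r0]cacc
Step 1: δ(r0, c) = (r1, □, L) → [r1]□□acc

No transition is defined for δ(r1, □). By convention the machine halts and rejects.

The machine executed 1 step before halting.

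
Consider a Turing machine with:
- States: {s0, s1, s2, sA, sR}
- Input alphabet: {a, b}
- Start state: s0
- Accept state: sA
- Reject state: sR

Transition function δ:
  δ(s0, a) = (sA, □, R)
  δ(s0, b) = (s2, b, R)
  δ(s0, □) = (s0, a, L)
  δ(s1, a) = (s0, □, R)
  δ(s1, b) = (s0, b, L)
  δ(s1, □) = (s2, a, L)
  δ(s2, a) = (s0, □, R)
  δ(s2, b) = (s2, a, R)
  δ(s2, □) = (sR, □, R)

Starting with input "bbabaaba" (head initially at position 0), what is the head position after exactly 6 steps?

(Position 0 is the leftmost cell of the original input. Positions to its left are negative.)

Execution trace (head position shown):
Step 0: [s0]bbabaaba  (head at position 0)
Step 1: move right → b[s2]babaaba  (head at position 1)
Step 2: move right → ba[s2]abaaba  (head at position 2)
Step 3: move right → ba□[s0]baaba  (head at position 3)
Step 4: move right → ba□b[s2]aaba  (head at position 4)
Step 5: move right → ba□b□[s0]aba  (head at position 5)
Step 6: move right → ba□b□□[sA]ba  (head at position 6)

After 6 steps, the head is at position 6.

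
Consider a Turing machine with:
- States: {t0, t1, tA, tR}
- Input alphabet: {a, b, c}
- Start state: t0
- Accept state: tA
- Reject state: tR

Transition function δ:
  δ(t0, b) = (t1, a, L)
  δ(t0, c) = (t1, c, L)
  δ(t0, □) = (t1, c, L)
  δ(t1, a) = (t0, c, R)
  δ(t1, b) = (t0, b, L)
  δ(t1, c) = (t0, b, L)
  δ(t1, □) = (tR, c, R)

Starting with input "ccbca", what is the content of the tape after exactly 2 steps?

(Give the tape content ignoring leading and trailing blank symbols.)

Execution trace:
Initial: [t0]ccbca
Step 1: δ(t0, c) = (t1, c, L) → [t1]□ccbca
Step 2: δ(t1, □) = (tR, c, R) → c[tR]ccbca

The machine reaches the reject state tR and halts.

After 2 steps, the tape (ignoring leading/trailing blanks) is: cccbca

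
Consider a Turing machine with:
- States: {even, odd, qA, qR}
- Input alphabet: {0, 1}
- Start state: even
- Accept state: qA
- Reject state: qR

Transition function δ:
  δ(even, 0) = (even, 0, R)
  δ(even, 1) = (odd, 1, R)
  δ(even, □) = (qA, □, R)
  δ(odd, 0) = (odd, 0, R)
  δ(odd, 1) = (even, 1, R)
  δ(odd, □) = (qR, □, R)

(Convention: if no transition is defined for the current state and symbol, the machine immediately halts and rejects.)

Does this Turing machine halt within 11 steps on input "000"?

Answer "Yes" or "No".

Execution trace:
Initial: [even]000
Step 1: δ(even, 0) = (even, 0, R) → 0[even]00
Step 2: δ(even, 0) = (even, 0, R) → 00[even]0
Step 3: δ(even, 0) = (even, 0, R) → 000[even]□
Step 4: δ(even, □) = (qA, □, R) → 000□[qA]□

The machine reaches the accept state qA and halts.
The machine halted after 4 steps (within the 11-step bound).

Answer: Yes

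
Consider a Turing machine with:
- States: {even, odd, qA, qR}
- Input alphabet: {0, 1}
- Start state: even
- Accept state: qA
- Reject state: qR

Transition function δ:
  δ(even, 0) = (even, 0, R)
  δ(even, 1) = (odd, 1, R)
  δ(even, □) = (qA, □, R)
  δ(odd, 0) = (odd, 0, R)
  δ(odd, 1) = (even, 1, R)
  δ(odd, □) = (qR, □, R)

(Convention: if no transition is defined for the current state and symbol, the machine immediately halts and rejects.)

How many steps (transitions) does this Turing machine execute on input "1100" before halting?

Execution trace:
Initial: [even]1100
Step 1: δ(even, 1) = (odd, 1, R) → 1[odd]100
Step 2: δ(odd, 1) = (even, 1, R) → 11[even]00
Step 3: δ(even, 0) = (even, 0, R) → 110[even]0
Step 4: δ(even, 0) = (even, 0, R) → 1100[even]□
Step 5: δ(even, □) = (qA, □, R) → 1100□[qA]□

The machine reaches the accept state qA and halts.

The machine executed 5 steps before halting.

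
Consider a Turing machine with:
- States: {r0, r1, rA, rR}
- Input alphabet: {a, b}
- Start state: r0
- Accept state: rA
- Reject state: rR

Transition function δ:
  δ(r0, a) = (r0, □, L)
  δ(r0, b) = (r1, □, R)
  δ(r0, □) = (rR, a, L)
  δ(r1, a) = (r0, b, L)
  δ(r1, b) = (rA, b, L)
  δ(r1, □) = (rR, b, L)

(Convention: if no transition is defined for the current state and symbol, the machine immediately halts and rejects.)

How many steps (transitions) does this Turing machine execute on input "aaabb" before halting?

Execution trace:
Initial: [r0]aaabb
Step 1: δ(r0, a) = (r0, □, L) → [r0]□□aabb
Step 2: δ(r0, □) = (rR, a, L) → [rR]□a□aabb

The machine reaches the reject state rR and halts.

The machine executed 2 steps before halting.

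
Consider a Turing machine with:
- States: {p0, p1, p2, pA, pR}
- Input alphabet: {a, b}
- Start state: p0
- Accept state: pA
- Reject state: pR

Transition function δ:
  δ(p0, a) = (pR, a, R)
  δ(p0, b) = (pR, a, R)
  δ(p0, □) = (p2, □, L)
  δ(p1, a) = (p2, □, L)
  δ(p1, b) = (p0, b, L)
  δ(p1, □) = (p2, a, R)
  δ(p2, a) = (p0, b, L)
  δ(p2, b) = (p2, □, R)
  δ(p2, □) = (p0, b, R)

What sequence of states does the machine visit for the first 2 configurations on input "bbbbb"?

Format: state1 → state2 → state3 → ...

Execution trace:
Initial: [p0]bbbbb
Step 1: δ(p0, b) = (pR, a, R) → a[pR]bbbb

The machine reaches the reject state pR and halts.

State sequence: p0 → pR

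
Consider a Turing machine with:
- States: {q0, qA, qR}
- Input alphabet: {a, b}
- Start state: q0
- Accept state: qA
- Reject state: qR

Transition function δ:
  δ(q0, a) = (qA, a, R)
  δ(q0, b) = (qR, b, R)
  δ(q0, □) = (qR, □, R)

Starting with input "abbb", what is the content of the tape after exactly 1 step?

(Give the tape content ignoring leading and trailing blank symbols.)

Execution trace:
Initial: [q0]abbb
Step 1: δ(q0, a) = (qA, a, R) → a[qA]bbb

The machine reaches the accept state qA and halts.

After 1 step, the tape (ignoring leading/trailing blanks) is: abbb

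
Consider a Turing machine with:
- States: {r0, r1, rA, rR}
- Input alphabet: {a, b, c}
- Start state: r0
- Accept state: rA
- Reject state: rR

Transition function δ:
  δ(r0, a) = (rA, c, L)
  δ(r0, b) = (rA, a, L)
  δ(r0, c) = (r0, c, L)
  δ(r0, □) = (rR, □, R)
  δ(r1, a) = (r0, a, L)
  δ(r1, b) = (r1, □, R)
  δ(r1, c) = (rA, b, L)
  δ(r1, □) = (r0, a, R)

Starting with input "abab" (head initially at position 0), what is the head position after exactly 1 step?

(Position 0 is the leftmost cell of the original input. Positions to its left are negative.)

Execution trace (head position shown):
Step 0: [r0]abab  (head at position 0)
Step 1: move left → [rA]□cbab  (head at position -1)

After 1 step, the head is at position -1.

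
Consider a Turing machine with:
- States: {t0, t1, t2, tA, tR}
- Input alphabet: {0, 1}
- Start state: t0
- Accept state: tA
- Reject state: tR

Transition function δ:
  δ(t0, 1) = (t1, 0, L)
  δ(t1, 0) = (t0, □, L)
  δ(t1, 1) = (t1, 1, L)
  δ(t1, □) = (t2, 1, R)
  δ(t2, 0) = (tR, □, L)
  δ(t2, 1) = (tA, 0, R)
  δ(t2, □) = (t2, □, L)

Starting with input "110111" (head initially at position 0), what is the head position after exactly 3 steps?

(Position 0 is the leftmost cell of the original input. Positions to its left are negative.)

Execution trace (head position shown):
Step 0: [t0]110111  (head at position 0)
Step 1: move left → [t1]□010111  (head at position -1)
Step 2: move right → 1[t2]010111  (head at position 0)
Step 3: move left → [tR]1□10111  (head at position -1)

After 3 steps, the head is at position -1.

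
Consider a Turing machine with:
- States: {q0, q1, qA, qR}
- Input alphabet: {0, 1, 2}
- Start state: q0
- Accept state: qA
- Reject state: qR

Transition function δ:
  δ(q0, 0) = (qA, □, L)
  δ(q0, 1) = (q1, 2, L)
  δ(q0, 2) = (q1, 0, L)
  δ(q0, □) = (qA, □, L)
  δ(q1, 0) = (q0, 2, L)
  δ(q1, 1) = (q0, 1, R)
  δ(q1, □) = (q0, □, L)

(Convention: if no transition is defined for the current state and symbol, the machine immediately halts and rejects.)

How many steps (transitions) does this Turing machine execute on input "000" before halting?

Execution trace:
Initial: [q0]000
Step 1: δ(q0, 0) = (qA, □, L) → [qA]□□00

The machine reaches the accept state qA and halts.

The machine executed 1 step before halting.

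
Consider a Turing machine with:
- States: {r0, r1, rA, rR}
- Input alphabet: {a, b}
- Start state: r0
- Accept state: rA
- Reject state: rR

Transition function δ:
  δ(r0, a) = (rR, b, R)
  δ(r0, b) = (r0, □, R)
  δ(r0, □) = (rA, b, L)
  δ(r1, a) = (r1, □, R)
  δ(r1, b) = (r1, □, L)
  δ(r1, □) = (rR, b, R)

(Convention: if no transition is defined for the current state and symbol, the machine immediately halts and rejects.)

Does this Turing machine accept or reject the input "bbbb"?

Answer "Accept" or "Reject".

Execution trace:
Initial: [r0]bbbb
Step 1: δ(r0, b) = (r0, □, R) → □[r0]bbb
Step 2: δ(r0, b) = (r0, □, R) → □□[r0]bb
Step 3: δ(r0, b) = (r0, □, R) → □□□[r0]b
Step 4: δ(r0, b) = (r0, □, R) → □□□□[r0]□
Step 5: δ(r0, □) = (rA, b, L) → □□□[rA]□b

The machine reaches the accept state rA and halts.

Answer: Accept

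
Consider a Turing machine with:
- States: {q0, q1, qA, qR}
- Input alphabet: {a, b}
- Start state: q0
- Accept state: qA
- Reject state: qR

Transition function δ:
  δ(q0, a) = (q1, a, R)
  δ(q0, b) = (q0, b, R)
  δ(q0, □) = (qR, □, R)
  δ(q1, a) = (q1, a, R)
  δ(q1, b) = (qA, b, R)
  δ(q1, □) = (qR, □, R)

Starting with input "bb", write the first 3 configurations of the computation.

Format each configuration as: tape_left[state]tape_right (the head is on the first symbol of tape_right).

Transitions applied:
Step 1: δ(q0, b) = (q0, b, R)
Step 2: δ(q0, b) = (q0, b, R)

The first 3 configurations are:
[q0]bb ⊢ b[q0]b ⊢ bb[q0]□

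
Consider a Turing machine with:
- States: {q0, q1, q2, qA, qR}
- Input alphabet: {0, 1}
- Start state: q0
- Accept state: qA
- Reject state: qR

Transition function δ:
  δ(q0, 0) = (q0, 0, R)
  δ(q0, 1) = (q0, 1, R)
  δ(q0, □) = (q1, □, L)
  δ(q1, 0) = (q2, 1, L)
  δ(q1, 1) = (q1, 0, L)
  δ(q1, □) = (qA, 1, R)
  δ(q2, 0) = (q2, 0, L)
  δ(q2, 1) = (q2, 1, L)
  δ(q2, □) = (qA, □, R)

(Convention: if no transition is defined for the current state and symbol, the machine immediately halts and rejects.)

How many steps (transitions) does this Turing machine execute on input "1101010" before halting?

Execution trace:
Initial: [q0]1101010
Step 1: δ(q0, 1) = (q0, 1, R) → 1[q0]101010
Step 2: δ(q0, 1) = (q0, 1, R) → 11[q0]01010
Step 3: δ(q0, 0) = (q0, 0, R) → 110[q0]1010
Step 4: δ(q0, 1) = (q0, 1, R) → 1101[q0]010
Step 5: δ(q0, 0) = (q0, 0, R) → 11010[q0]10
Step 6: δ(q0, 1) = (q0, 1, R) → 110101[q0]0
Step 7: δ(q0, 0) = (q0, 0, R) → 1101010[q0]□
Step 8: δ(q0, □) = (q1, □, L) → 110101[q1]0□
Step 9: δ(q1, 0) = (q2, 1, L) → 11010[q2]11□
Step 10: δ(q2, 1) = (q2, 1, L) → 1101[q2]011□
Step 11: δ(q2, 0) = (q2, 0, L) → 110[q2]1011□
Step 12: δ(q2, 1) = (q2, 1, L) → 11[q2]01011□
Step 13: δ(q2, 0) = (q2, 0, L) → 1[q2]101011□
Step 14: δ(q2, 1) = (q2, 1, L) → [q2]1101011□
Step 15: δ(q2, 1) = (q2, 1, L) → [q2]□1101011□
Step 16: δ(q2, □) = (qA, □, R) → □[qA]1101011□

The machine reaches the accept state qA and halts.

The machine executed 16 steps before halting.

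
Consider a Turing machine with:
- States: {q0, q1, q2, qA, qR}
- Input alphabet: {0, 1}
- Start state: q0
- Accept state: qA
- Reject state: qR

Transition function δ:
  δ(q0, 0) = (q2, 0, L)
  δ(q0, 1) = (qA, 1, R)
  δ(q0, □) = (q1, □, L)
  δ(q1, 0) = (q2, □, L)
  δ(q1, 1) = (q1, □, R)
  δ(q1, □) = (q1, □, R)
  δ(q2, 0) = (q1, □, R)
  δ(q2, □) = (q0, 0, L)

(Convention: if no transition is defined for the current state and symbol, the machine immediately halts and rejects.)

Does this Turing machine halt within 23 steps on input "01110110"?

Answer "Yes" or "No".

Execution trace:
Initial: [q0]01110110
Step 1: δ(q0, 0) = (q2, 0, L) → [q2]□01110110
Step 2: δ(q2, □) = (q0, 0, L) → [q0]□001110110
Step 3: δ(q0, □) = (q1, □, L) → [q1]□□001110110
Step 4: δ(q1, □) = (q1, □, R) → □[q1]□001110110
Step 5: δ(q1, □) = (q1, □, R) → □□[q1]001110110
Step 6: δ(q1, 0) = (q2, □, L) → □[q2]□□01110110
Step 7: δ(q2, □) = (q0, 0, L) → [q0]□0□01110110
Step 8: δ(q0, □) = (q1, □, L) → [q1]□□0□01110110
Step 9: δ(q1, □) = (q1, □, R) → □[q1]□0□01110110
Step 10: δ(q1, □) = (q1, □, R) → □□[q1]0□01110110
Step 11: δ(q1, 0) = (q2, □, L) → □[q2]□□□01110110
Step 12: δ(q2, □) = (q0, 0, L) → [q0]□0□□01110110
Step 13: δ(q0, □) = (q1, □, L) → [q1]□□0□□01110110
Step 14: δ(q1, □) = (q1, □, R) → □[q1]□0□□01110110
Step 15: δ(q1, □) = (q1, □, R) → □□[q1]0□□01110110
Step 16: δ(q1, 0) = (q2, □, L) → □[q2]□□□□01110110
Step 17: δ(q2, □) = (q0, 0, L) → [q0]□0□□□01110110
Step 18: δ(q0, □) = (q1, □, L) → [q1]□□0□□□01110110
Step 19: δ(q1, □) = (q1, □, R) → □[q1]□0□□□01110110
Step 20: δ(q1, □) = (q1, □, R) → □□[q1]0□□□01110110
Step 21: δ(q1, 0) = (q2, □, L) → □[q2]□□□□□01110110
Step 22: δ(q2, □) = (q0, 0, L) → [q0]□0□□□□01110110
Step 23: δ(q0, □) = (q1, □, L) → [q1]□□0□□□□01110110

The machine has not reached a halting state after 23 steps.
The machine did not halt within the 23-step bound.

Answer: No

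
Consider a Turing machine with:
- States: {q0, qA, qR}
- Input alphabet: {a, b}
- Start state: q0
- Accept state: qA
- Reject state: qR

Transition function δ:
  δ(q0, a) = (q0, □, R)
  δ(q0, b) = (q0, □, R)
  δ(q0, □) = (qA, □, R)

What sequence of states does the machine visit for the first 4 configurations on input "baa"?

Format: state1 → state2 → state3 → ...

Execution trace:
Initial: [q0]baa
Step 1: δ(q0, b) = (q0, □, R) → □[q0]aa
Step 2: δ(q0, a) = (q0, □, R) → □□[q0]a
Step 3: δ(q0, a) = (q0, □, R) → □□□[q0]□

State sequence: q0 → q0 → q0 → q0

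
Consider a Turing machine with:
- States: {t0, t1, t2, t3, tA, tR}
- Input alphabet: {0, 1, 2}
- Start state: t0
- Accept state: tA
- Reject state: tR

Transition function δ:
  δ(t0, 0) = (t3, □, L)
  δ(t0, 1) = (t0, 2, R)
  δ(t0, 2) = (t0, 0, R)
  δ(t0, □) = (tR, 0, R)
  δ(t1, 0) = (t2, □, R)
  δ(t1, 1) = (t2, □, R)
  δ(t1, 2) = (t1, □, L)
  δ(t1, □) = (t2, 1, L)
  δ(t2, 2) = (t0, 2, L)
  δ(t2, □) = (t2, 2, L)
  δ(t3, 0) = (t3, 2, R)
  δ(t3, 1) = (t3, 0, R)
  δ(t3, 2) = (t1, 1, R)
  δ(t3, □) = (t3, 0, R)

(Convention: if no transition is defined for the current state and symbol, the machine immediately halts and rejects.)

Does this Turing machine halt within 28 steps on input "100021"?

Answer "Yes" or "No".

Execution trace:
Initial: [t0]100021
Step 1: δ(t0, 1) = (t0, 2, R) → 2[t0]00021
Step 2: δ(t0, 0) = (t3, □, L) → [t3]2□0021
Step 3: δ(t3, 2) = (t1, 1, R) → 1[t1]□0021
Step 4: δ(t1, □) = (t2, 1, L) → [t2]110021

No transition is defined for δ(t2, 1). By convention the machine halts and rejects.
The machine halted after 4 steps (within the 28-step bound).

Answer: Yes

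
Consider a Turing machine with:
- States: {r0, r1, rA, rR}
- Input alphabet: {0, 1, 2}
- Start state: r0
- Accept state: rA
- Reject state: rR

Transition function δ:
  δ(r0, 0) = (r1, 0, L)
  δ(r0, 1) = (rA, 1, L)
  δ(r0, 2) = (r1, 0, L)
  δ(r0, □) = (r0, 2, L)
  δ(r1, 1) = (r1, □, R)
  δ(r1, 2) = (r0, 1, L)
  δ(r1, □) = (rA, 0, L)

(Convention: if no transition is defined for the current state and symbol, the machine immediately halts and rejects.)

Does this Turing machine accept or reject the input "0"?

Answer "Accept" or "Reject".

Execution trace:
Initial: [r0]0
Step 1: δ(r0, 0) = (r1, 0, L) → [r1]□0
Step 2: δ(r1, □) = (rA, 0, L) → [rA]□00

The machine reaches the accept state rA and halts.

Answer: Accept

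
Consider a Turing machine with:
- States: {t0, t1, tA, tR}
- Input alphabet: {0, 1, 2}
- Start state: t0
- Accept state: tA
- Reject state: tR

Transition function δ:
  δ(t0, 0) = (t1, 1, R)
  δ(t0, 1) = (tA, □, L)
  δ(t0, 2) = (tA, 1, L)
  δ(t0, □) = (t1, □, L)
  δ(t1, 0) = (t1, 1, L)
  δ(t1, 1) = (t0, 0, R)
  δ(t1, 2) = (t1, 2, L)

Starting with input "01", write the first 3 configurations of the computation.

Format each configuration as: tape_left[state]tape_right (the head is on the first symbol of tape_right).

Transitions applied:
Step 1: δ(t0, 0) = (t1, 1, R)
Step 2: δ(t1, 1) = (t0, 0, R)

The first 3 configurations are:
[t0]01 ⊢ 1[t1]1 ⊢ 10[t0]□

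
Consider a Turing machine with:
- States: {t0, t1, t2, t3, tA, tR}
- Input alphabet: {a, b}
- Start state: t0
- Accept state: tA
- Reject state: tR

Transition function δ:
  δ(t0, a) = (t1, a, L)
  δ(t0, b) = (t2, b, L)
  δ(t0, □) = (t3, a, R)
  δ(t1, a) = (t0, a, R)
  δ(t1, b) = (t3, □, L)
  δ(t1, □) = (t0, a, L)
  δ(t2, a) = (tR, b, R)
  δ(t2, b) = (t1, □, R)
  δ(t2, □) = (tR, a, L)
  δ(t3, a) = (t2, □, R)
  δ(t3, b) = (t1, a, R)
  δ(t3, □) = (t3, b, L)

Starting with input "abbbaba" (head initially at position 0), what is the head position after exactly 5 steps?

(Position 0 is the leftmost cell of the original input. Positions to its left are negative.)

Execution trace (head position shown):
Step 0: [t0]abbbaba  (head at position 0)
Step 1: move left → [t1]□abbbaba  (head at position -1)
Step 2: move left → [t0]□aabbbaba  (head at position -2)
Step 3: move right → a[t3]aabbbaba  (head at position -1)
Step 4: move right → a□[t2]abbbaba  (head at position 0)
Step 5: move right → a□b[tR]bbbaba  (head at position 1)

After 5 steps, the head is at position 1.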